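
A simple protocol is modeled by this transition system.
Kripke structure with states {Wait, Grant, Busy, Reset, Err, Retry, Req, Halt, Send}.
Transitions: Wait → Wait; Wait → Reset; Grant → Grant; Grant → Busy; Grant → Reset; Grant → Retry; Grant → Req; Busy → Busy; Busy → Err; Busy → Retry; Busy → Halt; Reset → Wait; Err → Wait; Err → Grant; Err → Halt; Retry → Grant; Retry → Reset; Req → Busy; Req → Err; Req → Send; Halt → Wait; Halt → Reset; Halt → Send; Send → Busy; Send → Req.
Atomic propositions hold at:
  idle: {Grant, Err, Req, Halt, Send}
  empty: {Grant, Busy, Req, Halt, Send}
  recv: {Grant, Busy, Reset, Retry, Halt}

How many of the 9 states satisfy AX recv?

Sat(AX recv) = {s : every successor in {Grant, Busy, Reset, Retry, Halt}} = {Retry}
|Sat(AX recv)| = |{Retry}| = 1.

1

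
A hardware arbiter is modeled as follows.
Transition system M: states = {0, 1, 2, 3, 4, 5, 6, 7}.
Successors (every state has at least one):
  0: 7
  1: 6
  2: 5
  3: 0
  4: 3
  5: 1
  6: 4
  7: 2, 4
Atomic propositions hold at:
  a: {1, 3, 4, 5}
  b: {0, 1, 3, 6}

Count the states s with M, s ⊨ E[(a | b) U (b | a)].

Sat(a | b) = {0, 1, 3, 4, 5, 6}
Sat(b | a) = {0, 1, 3, 4, 5, 6}
E[(a | b) U (b | a)]: least fixpoint, start Z0 = Sat((b | a)) = {0, 1, 3, 4, 5, 6}, add states in Sat(a | b) with some successor in Z. Already a fixed point.
Sat(E[(a | b) U (b | a)]) = {0, 1, 3, 4, 5, 6}
|Sat(E[(a | b) U (b | a)])| = |{0, 1, 3, 4, 5, 6}| = 6.

6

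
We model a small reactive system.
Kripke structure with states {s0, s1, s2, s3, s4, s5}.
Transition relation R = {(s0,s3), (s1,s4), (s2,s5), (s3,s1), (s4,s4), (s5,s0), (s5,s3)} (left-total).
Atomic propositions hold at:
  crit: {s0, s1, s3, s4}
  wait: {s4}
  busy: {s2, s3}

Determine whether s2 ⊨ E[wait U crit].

E[wait U crit]: least fixpoint, start Z0 = Sat(crit) = {s0, s1, s3, s4}, add states in Sat(wait) with some successor in Z. Already a fixed point.
Sat(E[wait U crit]) = {s0, s1, s3, s4}
s2 ∉ Sat(E[wait U crit]) = {s0, s1, s3, s4}, so the formula does not hold at s2.

No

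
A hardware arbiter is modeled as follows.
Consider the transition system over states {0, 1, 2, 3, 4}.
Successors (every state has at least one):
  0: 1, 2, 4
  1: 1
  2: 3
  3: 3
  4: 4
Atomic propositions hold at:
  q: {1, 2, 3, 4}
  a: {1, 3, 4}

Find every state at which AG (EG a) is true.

EG a: greatest fixpoint, start Z0 = {1, 3, 4}, keep only states in Sat with some successor in Z. Already a fixed point.
Sat(EG a) = {1, 3, 4}
AG (EG a): greatest fixpoint, start Z0 = {1, 3, 4}, keep only states in Sat with every successor in Z. Already a fixed point.
Sat(AG (EG a)) = {1, 3, 4}

{1, 3, 4}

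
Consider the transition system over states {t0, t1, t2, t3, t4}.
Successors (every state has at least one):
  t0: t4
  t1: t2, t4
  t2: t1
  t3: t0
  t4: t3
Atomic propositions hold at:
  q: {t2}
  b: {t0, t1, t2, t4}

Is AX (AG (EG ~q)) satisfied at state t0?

Yes

Sat(~q) = {t0, t1, t3, t4}
EG ~q: greatest fixpoint, start Z0 = {t0, t1, t3, t4}, keep only states in Sat with some successor in Z. Already a fixed point.
Sat(EG ~q) = {t0, t1, t3, t4}
AG (EG ~q): greatest fixpoint, start Z0 = {t0, t1, t3, t4}, keep only states in Sat with every successor in Z. Z1 = {t0, t3, t4}; fixed.
Sat(AG (EG ~q)) = {t0, t3, t4}
Sat(AX (AG (EG ~q))) = {s : every successor in {t0, t3, t4}} = {t0, t3, t4}
t0 ∈ Sat(AX (AG (EG ~q))) = {t0, t3, t4}, so the formula holds at t0.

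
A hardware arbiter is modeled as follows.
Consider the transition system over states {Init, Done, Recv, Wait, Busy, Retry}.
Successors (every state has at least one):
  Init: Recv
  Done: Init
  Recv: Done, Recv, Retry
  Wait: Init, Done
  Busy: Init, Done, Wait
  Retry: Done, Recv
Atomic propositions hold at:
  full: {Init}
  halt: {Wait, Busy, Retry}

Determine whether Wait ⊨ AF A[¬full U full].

Sat(¬full) = {Done, Recv, Wait, Busy, Retry}
A[¬full U full]: least fixpoint, start Z0 = Sat(full) = {Init}, add states in Sat(¬full) with every successor in Z. Z1 = {Init, Done}; Z2 = {Init, Done, Wait}; Z3 = {Init, Done, Wait, Busy}; fixed.
Sat(A[¬full U full]) = {Init, Done, Wait, Busy}
AF A[¬full U full]: least fixpoint, start Z0 = {Init, Done, Wait, Busy}, add states with every successor in Z. Already a fixed point.
Sat(AF A[¬full U full]) = {Init, Done, Wait, Busy}
Wait ∈ Sat(AF A[¬full U full]) = {Init, Done, Wait, Busy}, so the formula holds at Wait.

Yes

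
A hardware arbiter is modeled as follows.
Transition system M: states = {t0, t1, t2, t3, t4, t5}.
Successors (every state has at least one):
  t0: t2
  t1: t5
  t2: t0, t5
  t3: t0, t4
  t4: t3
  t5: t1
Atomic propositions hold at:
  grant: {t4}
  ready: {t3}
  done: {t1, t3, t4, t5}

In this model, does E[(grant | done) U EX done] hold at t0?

Sat(grant | done) = {t1, t3, t4, t5}
Sat(EX done) = {s : some successor in {t1, t3, t4, t5}} = {t1, t2, t3, t4, t5}
E[(grant | done) U EX done]: least fixpoint, start Z0 = Sat(EX done) = {t1, t2, t3, t4, t5}, add states in Sat(grant | done) with some successor in Z. Already a fixed point.
Sat(E[(grant | done) U EX done]) = {t1, t2, t3, t4, t5}
t0 ∉ Sat(E[(grant | done) U EX done]) = {t1, t2, t3, t4, t5}, so the formula does not hold at t0.

No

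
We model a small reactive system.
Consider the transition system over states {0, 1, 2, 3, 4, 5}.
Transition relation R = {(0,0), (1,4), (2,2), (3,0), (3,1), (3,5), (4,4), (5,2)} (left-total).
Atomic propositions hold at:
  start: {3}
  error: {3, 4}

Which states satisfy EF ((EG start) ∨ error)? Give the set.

{1, 3, 4}

EG start: greatest fixpoint, start Z0 = {3}, keep only states in Sat with some successor in Z. Z1 = ∅; fixed.
Sat(EG start) = ∅
Sat((EG start) ∨ error) = {3, 4}
EF ((EG start) ∨ error): least fixpoint, start Z0 = {3, 4}, add states with some successor in Z. Z1 = {1, 3, 4}; fixed.
Sat(EF ((EG start) ∨ error)) = {1, 3, 4}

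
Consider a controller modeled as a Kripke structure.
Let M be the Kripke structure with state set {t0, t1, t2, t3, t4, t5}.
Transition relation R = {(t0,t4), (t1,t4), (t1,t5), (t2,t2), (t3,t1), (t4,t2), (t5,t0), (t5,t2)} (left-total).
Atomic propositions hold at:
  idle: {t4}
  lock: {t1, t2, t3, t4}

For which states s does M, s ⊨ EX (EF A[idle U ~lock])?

Sat(~lock) = {t0, t5}
A[idle U ~lock]: least fixpoint, start Z0 = Sat(~lock) = {t0, t5}, add states in Sat(idle) with every successor in Z. Already a fixed point.
Sat(A[idle U ~lock]) = {t0, t5}
EF A[idle U ~lock]: least fixpoint, start Z0 = {t0, t5}, add states with some successor in Z. Z1 = {t0, t1, t5}; Z2 = {t0, t1, t3, t5}; fixed.
Sat(EF A[idle U ~lock]) = {t0, t1, t3, t5}
Sat(EX (EF A[idle U ~lock])) = {s : some successor in {t0, t1, t3, t5}} = {t1, t3, t5}

{t1, t3, t5}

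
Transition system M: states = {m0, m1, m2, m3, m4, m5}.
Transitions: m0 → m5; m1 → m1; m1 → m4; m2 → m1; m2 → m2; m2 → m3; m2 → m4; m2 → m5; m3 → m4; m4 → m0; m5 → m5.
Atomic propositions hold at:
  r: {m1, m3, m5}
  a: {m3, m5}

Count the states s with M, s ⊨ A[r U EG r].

EG r: greatest fixpoint, start Z0 = {m1, m3, m5}, keep only states in Sat with some successor in Z. Z1 = {m1, m5}; fixed.
Sat(EG r) = {m1, m5}
A[r U EG r]: least fixpoint, start Z0 = Sat(EG r) = {m1, m5}, add states in Sat(r) with every successor in Z. Already a fixed point.
Sat(A[r U EG r]) = {m1, m5}
|Sat(A[r U EG r])| = |{m1, m5}| = 2.

2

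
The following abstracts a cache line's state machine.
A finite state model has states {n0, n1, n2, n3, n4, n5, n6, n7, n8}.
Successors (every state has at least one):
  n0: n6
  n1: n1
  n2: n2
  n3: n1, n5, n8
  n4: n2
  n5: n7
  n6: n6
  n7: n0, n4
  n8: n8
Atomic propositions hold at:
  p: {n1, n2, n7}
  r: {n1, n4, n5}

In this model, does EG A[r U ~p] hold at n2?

Sat(~p) = {n0, n3, n4, n5, n6, n8}
A[r U ~p]: least fixpoint, start Z0 = Sat(~p) = {n0, n3, n4, n5, n6, n8}, add states in Sat(r) with every successor in Z. Already a fixed point.
Sat(A[r U ~p]) = {n0, n3, n4, n5, n6, n8}
EG A[r U ~p]: greatest fixpoint, start Z0 = {n0, n3, n4, n5, n6, n8}, keep only states in Sat with some successor in Z. Z1 = {n0, n3, n6, n8}; fixed.
Sat(EG A[r U ~p]) = {n0, n3, n6, n8}
n2 ∉ Sat(EG A[r U ~p]) = {n0, n3, n6, n8}, so the formula does not hold at n2.

No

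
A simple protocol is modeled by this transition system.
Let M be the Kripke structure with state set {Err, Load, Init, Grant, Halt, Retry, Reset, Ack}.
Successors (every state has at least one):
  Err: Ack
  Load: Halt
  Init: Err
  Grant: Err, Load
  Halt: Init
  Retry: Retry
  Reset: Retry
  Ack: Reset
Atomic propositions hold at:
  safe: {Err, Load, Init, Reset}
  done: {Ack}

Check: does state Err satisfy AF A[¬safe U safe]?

Yes

Sat(¬safe) = {Grant, Halt, Retry, Ack}
A[¬safe U safe]: least fixpoint, start Z0 = Sat(safe) = {Err, Load, Init, Reset}, add states in Sat(¬safe) with every successor in Z. Z1 = {Err, Load, Init, Grant, Halt, Reset, Ack}; fixed.
Sat(A[¬safe U safe]) = {Err, Load, Init, Grant, Halt, Reset, Ack}
AF A[¬safe U safe]: least fixpoint, start Z0 = {Err, Load, Init, Grant, Halt, Reset, Ack}, add states with every successor in Z. Already a fixed point.
Sat(AF A[¬safe U safe]) = {Err, Load, Init, Grant, Halt, Reset, Ack}
Err ∈ Sat(AF A[¬safe U safe]) = {Err, Load, Init, Grant, Halt, Reset, Ack}, so the formula holds at Err.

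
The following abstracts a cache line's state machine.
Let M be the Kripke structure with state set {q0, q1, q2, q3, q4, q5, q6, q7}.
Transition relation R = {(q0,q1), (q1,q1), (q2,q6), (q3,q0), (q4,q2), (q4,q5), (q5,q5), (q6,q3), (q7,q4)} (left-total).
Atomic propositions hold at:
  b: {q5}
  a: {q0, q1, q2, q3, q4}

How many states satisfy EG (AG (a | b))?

4

Sat(a | b) = {q0, q1, q2, q3, q4, q5}
AG (a | b): greatest fixpoint, start Z0 = {q0, q1, q2, q3, q4, q5}, keep only states in Sat with every successor in Z. Z1 = {q0, q1, q3, q4, q5}; Z2 = {q0, q1, q3, q5}; fixed.
Sat(AG (a | b)) = {q0, q1, q3, q5}
EG (AG (a | b)): greatest fixpoint, start Z0 = {q0, q1, q3, q5}, keep only states in Sat with some successor in Z. Already a fixed point.
Sat(EG (AG (a | b))) = {q0, q1, q3, q5}
|Sat(EG (AG (a | b)))| = |{q0, q1, q3, q5}| = 4.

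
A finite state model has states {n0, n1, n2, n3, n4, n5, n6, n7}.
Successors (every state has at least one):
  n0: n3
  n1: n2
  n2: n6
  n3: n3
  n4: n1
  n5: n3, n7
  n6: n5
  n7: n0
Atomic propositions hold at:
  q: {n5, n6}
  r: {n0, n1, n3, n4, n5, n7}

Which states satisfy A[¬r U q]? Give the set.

Sat(¬r) = {n2, n6}
A[¬r U q]: least fixpoint, start Z0 = Sat(q) = {n5, n6}, add states in Sat(¬r) with every successor in Z. Z1 = {n2, n5, n6}; fixed.
Sat(A[¬r U q]) = {n2, n5, n6}

{n2, n5, n6}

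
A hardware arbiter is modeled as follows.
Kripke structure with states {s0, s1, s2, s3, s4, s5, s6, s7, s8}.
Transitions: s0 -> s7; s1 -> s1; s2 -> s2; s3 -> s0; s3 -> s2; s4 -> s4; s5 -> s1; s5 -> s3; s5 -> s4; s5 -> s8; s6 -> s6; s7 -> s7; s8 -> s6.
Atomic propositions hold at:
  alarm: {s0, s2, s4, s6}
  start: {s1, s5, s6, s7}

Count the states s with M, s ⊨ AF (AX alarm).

Sat(AX alarm) = {s : every successor in {s0, s2, s4, s6}} = {s2, s3, s4, s6, s8}
AF (AX alarm): least fixpoint, start Z0 = {s2, s3, s4, s6, s8}, add states with every successor in Z. Already a fixed point.
Sat(AF (AX alarm)) = {s2, s3, s4, s6, s8}
|Sat(AF (AX alarm))| = |{s2, s3, s4, s6, s8}| = 5.

5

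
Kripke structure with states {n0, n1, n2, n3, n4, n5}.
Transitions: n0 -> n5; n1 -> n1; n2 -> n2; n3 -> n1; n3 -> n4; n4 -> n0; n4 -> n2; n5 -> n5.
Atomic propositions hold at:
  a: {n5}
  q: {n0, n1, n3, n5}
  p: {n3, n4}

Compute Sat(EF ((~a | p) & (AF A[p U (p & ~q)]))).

{n3, n4}

Sat(~a) = {n0, n1, n2, n3, n4}
Sat(~a | p) = {n0, n1, n2, n3, n4}
Sat(~q) = {n2, n4}
Sat(p & ~q) = {n4}
A[p U (p & ~q)]: least fixpoint, start Z0 = Sat((p & ~q)) = {n4}, add states in Sat(p) with every successor in Z. Already a fixed point.
Sat(A[p U (p & ~q)]) = {n4}
AF A[p U (p & ~q)]: least fixpoint, start Z0 = {n4}, add states with every successor in Z. Already a fixed point.
Sat(AF A[p U (p & ~q)]) = {n4}
Sat((~a | p) & (AF A[p U (p & ~q)])) = {n4}
EF ((~a | p) & (AF A[p U (p & ~q)])): least fixpoint, start Z0 = {n4}, add states with some successor in Z. Z1 = {n3, n4}; fixed.
Sat(EF ((~a | p) & (AF A[p U (p & ~q)]))) = {n3, n4}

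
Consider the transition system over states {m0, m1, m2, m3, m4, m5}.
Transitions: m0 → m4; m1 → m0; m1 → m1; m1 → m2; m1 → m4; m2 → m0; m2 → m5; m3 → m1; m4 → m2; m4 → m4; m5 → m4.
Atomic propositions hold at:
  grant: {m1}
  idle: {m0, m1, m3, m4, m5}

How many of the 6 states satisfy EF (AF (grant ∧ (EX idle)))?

2

Sat(EX idle) = {s : some successor in {m0, m1, m3, m4, m5}} = {m0, m1, m2, m3, m4, m5}
Sat(grant ∧ (EX idle)) = {m1}
AF (grant ∧ (EX idle)): least fixpoint, start Z0 = {m1}, add states with every successor in Z. Z1 = {m1, m3}; fixed.
Sat(AF (grant ∧ (EX idle))) = {m1, m3}
EF (AF (grant ∧ (EX idle))): least fixpoint, start Z0 = {m1, m3}, add states with some successor in Z. Already a fixed point.
Sat(EF (AF (grant ∧ (EX idle)))) = {m1, m3}
|Sat(EF (AF (grant ∧ (EX idle))))| = |{m1, m3}| = 2.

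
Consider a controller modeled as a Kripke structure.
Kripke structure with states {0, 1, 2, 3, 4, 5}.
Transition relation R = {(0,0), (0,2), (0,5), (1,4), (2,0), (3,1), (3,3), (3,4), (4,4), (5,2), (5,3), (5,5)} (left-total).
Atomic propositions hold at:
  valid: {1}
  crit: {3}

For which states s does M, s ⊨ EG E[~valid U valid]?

Sat(~valid) = {0, 2, 3, 4, 5}
E[~valid U valid]: least fixpoint, start Z0 = Sat(valid) = {1}, add states in Sat(~valid) with some successor in Z. Z1 = {1, 3}; Z2 = {1, 3, 5}; Z3 = {0, 1, 3, 5}; Z4 = {0, 1, 2, 3, 5}; fixed.
Sat(E[~valid U valid]) = {0, 1, 2, 3, 5}
EG E[~valid U valid]: greatest fixpoint, start Z0 = {0, 1, 2, 3, 5}, keep only states in Sat with some successor in Z. Z1 = {0, 2, 3, 5}; fixed.
Sat(EG E[~valid U valid]) = {0, 2, 3, 5}

{0, 2, 3, 5}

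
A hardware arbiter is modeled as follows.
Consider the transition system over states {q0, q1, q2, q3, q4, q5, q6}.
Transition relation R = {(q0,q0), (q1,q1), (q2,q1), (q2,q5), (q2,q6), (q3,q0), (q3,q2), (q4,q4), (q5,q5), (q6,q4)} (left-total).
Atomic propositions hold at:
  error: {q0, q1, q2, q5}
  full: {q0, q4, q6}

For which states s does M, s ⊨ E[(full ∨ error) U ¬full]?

{q1, q2, q3, q5}

Sat(full ∨ error) = {q0, q1, q2, q4, q5, q6}
Sat(¬full) = {q1, q2, q3, q5}
E[(full ∨ error) U ¬full]: least fixpoint, start Z0 = Sat(¬full) = {q1, q2, q3, q5}, add states in Sat(full ∨ error) with some successor in Z. Already a fixed point.
Sat(E[(full ∨ error) U ¬full]) = {q1, q2, q3, q5}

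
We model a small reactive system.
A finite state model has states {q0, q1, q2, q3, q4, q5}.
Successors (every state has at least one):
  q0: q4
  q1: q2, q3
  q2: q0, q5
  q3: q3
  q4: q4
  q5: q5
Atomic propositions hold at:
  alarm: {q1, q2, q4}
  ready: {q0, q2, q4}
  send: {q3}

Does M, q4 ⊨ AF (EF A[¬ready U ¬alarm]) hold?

No

Sat(¬ready) = {q1, q3, q5}
Sat(¬alarm) = {q0, q3, q5}
A[¬ready U ¬alarm]: least fixpoint, start Z0 = Sat(¬alarm) = {q0, q3, q5}, add states in Sat(¬ready) with every successor in Z. Already a fixed point.
Sat(A[¬ready U ¬alarm]) = {q0, q3, q5}
EF A[¬ready U ¬alarm]: least fixpoint, start Z0 = {q0, q3, q5}, add states with some successor in Z. Z1 = {q0, q1, q2, q3, q5}; fixed.
Sat(EF A[¬ready U ¬alarm]) = {q0, q1, q2, q3, q5}
AF (EF A[¬ready U ¬alarm]): least fixpoint, start Z0 = {q0, q1, q2, q3, q5}, add states with every successor in Z. Already a fixed point.
Sat(AF (EF A[¬ready U ¬alarm])) = {q0, q1, q2, q3, q5}
q4 ∉ Sat(AF (EF A[¬ready U ¬alarm])) = {q0, q1, q2, q3, q5}, so the formula does not hold at q4.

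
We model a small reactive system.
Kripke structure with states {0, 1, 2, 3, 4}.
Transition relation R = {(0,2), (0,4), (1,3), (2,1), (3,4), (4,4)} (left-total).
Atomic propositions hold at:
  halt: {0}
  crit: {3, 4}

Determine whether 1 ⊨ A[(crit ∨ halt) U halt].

No

Sat(crit ∨ halt) = {0, 3, 4}
A[(crit ∨ halt) U halt]: least fixpoint, start Z0 = Sat(halt) = {0}, add states in Sat(crit ∨ halt) with every successor in Z. Already a fixed point.
Sat(A[(crit ∨ halt) U halt]) = {0}
1 ∉ Sat(A[(crit ∨ halt) U halt]) = {0}, so the formula does not hold at 1.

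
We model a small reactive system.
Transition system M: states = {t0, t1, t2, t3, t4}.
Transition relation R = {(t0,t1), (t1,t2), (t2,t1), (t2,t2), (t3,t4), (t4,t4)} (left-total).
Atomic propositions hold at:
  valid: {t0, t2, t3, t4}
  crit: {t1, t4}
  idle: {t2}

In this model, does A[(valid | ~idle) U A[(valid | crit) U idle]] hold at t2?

Yes

Sat(~idle) = {t0, t1, t3, t4}
Sat(valid | ~idle) = {t0, t1, t2, t3, t4}
Sat(valid | crit) = {t0, t1, t2, t3, t4}
A[(valid | crit) U idle]: least fixpoint, start Z0 = Sat(idle) = {t2}, add states in Sat(valid | crit) with every successor in Z. Z1 = {t1, t2}; Z2 = {t0, t1, t2}; fixed.
Sat(A[(valid | crit) U idle]) = {t0, t1, t2}
A[(valid | ~idle) U A[(valid | crit) U idle]]: least fixpoint, start Z0 = Sat(A[(valid | crit) U idle]) = {t0, t1, t2}, add states in Sat(valid | ~idle) with every successor in Z. Already a fixed point.
Sat(A[(valid | ~idle) U A[(valid | crit) U idle]]) = {t0, t1, t2}
t2 ∈ Sat(A[(valid | ~idle) U A[(valid | crit) U idle]]) = {t0, t1, t2}, so the formula holds at t2.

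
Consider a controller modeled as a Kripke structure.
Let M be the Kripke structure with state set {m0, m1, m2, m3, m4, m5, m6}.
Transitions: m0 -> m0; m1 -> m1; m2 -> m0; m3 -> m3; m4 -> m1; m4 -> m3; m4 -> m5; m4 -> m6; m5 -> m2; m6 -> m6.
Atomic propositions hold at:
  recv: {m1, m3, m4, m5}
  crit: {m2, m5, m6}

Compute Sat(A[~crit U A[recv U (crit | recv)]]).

Sat(~crit) = {m0, m1, m3, m4}
Sat(crit | recv) = {m1, m2, m3, m4, m5, m6}
A[recv U (crit | recv)]: least fixpoint, start Z0 = Sat((crit | recv)) = {m1, m2, m3, m4, m5, m6}, add states in Sat(recv) with every successor in Z. Already a fixed point.
Sat(A[recv U (crit | recv)]) = {m1, m2, m3, m4, m5, m6}
A[~crit U A[recv U (crit | recv)]]: least fixpoint, start Z0 = Sat(A[recv U (crit | recv)]) = {m1, m2, m3, m4, m5, m6}, add states in Sat(~crit) with every successor in Z. Already a fixed point.
Sat(A[~crit U A[recv U (crit | recv)]]) = {m1, m2, m3, m4, m5, m6}

{m1, m2, m3, m4, m5, m6}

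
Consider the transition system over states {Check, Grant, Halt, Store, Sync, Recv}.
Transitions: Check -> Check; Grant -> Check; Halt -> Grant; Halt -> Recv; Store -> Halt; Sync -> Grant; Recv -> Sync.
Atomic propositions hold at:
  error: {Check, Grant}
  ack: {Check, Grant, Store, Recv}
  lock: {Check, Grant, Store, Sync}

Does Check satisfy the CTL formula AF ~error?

No

Sat(~error) = {Halt, Store, Sync, Recv}
AF ~error: least fixpoint, start Z0 = {Halt, Store, Sync, Recv}, add states with every successor in Z. Already a fixed point.
Sat(AF ~error) = {Halt, Store, Sync, Recv}
Check ∉ Sat(AF ~error) = {Halt, Store, Sync, Recv}, so the formula does not hold at Check.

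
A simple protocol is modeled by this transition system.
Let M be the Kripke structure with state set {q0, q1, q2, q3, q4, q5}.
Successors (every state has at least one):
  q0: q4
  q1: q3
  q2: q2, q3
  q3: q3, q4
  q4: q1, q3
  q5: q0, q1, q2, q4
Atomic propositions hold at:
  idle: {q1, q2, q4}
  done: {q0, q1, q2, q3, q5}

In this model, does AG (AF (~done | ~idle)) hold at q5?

Sat(~done) = {q4}
Sat(~idle) = {q0, q3, q5}
Sat(~done | ~idle) = {q0, q3, q4, q5}
AF (~done | ~idle): least fixpoint, start Z0 = {q0, q3, q4, q5}, add states with every successor in Z. Z1 = {q0, q1, q3, q4, q5}; fixed.
Sat(AF (~done | ~idle)) = {q0, q1, q3, q4, q5}
AG (AF (~done | ~idle)): greatest fixpoint, start Z0 = {q0, q1, q3, q4, q5}, keep only states in Sat with every successor in Z. Z1 = {q0, q1, q3, q4}; fixed.
Sat(AG (AF (~done | ~idle))) = {q0, q1, q3, q4}
q5 ∉ Sat(AG (AF (~done | ~idle))) = {q0, q1, q3, q4}, so the formula does not hold at q5.

No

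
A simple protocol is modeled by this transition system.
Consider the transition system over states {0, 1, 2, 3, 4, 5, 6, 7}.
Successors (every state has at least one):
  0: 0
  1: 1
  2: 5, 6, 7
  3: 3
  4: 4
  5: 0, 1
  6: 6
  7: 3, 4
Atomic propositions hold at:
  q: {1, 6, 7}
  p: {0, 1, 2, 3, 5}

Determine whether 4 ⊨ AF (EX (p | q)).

No

Sat(p | q) = {0, 1, 2, 3, 5, 6, 7}
Sat(EX (p | q)) = {s : some successor in {0, 1, 2, 3, 5, 6, 7}} = {0, 1, 2, 3, 5, 6, 7}
AF (EX (p | q)): least fixpoint, start Z0 = {0, 1, 2, 3, 5, 6, 7}, add states with every successor in Z. Already a fixed point.
Sat(AF (EX (p | q))) = {0, 1, 2, 3, 5, 6, 7}
4 ∉ Sat(AF (EX (p | q))) = {0, 1, 2, 3, 5, 6, 7}, so the formula does not hold at 4.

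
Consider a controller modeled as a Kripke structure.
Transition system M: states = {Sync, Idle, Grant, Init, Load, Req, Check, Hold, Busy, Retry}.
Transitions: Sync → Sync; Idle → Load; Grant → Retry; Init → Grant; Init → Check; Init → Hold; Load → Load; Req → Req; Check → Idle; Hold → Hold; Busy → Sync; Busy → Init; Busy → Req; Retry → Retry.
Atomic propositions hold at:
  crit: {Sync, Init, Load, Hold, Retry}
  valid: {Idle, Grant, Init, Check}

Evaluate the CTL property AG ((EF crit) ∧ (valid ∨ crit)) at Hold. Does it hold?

Yes

EF crit: least fixpoint, start Z0 = {Sync, Init, Load, Hold, Retry}, add states with some successor in Z. Z1 = {Sync, Idle, Grant, Init, Load, Hold, Busy, Retry}; Z2 = {Sync, Idle, Grant, Init, Load, Check, Hold, Busy, Retry}; fixed.
Sat(EF crit) = {Sync, Idle, Grant, Init, Load, Check, Hold, Busy, Retry}
Sat(valid ∨ crit) = {Sync, Idle, Grant, Init, Load, Check, Hold, Retry}
Sat((EF crit) ∧ (valid ∨ crit)) = {Sync, Idle, Grant, Init, Load, Check, Hold, Retry}
AG ((EF crit) ∧ (valid ∨ crit)): greatest fixpoint, start Z0 = {Sync, Idle, Grant, Init, Load, Check, Hold, Retry}, keep only states in Sat with every successor in Z. Already a fixed point.
Sat(AG ((EF crit) ∧ (valid ∨ crit))) = {Sync, Idle, Grant, Init, Load, Check, Hold, Retry}
Hold ∈ Sat(AG ((EF crit) ∧ (valid ∨ crit))) = {Sync, Idle, Grant, Init, Load, Check, Hold, Retry}, so the formula holds at Hold.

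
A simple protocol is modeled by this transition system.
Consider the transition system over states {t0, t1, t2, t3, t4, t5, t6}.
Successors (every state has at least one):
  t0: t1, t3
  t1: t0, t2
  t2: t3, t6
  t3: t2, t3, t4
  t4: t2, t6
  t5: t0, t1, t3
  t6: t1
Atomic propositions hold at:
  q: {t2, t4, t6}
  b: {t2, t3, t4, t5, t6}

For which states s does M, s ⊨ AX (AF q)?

AF q: least fixpoint, start Z0 = {t2, t4, t6}, add states with every successor in Z. Already a fixed point.
Sat(AF q) = {t2, t4, t6}
Sat(AX (AF q)) = {s : every successor in {t2, t4, t6}} = {t4}

{t4}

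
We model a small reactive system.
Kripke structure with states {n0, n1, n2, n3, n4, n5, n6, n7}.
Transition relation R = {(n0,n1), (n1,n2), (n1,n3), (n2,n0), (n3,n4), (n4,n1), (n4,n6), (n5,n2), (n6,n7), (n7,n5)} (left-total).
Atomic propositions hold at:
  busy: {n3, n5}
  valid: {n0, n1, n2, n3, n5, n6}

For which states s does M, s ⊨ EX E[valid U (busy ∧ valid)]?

{n0, n1, n2, n4, n5, n7}

Sat(busy ∧ valid) = {n3, n5}
E[valid U (busy ∧ valid)]: least fixpoint, start Z0 = Sat((busy ∧ valid)) = {n3, n5}, add states in Sat(valid) with some successor in Z. Z1 = {n1, n3, n5}; Z2 = {n0, n1, n3, n5}; Z3 = {n0, n1, n2, n3, n5}; fixed.
Sat(E[valid U (busy ∧ valid)]) = {n0, n1, n2, n3, n5}
Sat(EX E[valid U (busy ∧ valid)]) = {s : some successor in {n0, n1, n2, n3, n5}} = {n0, n1, n2, n4, n5, n7}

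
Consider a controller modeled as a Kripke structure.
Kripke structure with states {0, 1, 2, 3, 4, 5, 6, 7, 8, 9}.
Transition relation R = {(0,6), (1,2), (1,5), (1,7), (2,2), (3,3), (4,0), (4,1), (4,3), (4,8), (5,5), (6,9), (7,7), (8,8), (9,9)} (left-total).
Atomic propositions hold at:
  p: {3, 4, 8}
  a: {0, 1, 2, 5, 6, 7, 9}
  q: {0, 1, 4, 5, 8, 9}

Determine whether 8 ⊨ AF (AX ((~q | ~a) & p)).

Sat(~q) = {2, 3, 6, 7}
Sat(~a) = {3, 4, 8}
Sat(~q | ~a) = {2, 3, 4, 6, 7, 8}
Sat((~q | ~a) & p) = {3, 4, 8}
Sat(AX ((~q | ~a) & p)) = {s : every successor in {3, 4, 8}} = {3, 8}
AF (AX ((~q | ~a) & p)): least fixpoint, start Z0 = {3, 8}, add states with every successor in Z. Already a fixed point.
Sat(AF (AX ((~q | ~a) & p))) = {3, 8}
8 ∈ Sat(AF (AX ((~q | ~a) & p))) = {3, 8}, so the formula holds at 8.

Yes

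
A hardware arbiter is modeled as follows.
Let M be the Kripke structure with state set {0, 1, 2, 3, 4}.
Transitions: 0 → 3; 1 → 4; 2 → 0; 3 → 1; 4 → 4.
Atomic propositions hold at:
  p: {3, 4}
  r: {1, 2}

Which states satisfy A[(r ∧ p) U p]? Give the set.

Sat(r ∧ p) = ∅
A[(r ∧ p) U p]: least fixpoint, start Z0 = Sat(p) = {3, 4}, add states in Sat(r ∧ p) with every successor in Z. Already a fixed point.
Sat(A[(r ∧ p) U p]) = {3, 4}

{3, 4}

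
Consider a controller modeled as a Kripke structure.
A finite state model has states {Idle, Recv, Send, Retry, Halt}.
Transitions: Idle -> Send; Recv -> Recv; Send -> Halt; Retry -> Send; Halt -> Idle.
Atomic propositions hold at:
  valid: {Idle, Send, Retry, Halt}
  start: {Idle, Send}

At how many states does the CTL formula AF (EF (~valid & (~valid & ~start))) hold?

Sat(~valid) = {Recv}
Sat(~start) = {Recv, Retry, Halt}
Sat(~valid & ~start) = {Recv}
Sat(~valid & (~valid & ~start)) = {Recv}
EF (~valid & (~valid & ~start)): least fixpoint, start Z0 = {Recv}, add states with some successor in Z. Already a fixed point.
Sat(EF (~valid & (~valid & ~start))) = {Recv}
AF (EF (~valid & (~valid & ~start))): least fixpoint, start Z0 = {Recv}, add states with every successor in Z. Already a fixed point.
Sat(AF (EF (~valid & (~valid & ~start)))) = {Recv}
|Sat(AF (EF (~valid & (~valid & ~start))))| = |{Recv}| = 1.

1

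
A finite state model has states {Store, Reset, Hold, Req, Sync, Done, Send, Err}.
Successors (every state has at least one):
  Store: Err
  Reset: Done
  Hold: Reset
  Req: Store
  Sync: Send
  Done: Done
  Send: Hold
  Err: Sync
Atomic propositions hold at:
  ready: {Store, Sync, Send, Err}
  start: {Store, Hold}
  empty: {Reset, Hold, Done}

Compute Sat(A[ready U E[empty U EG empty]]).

{Store, Reset, Hold, Sync, Done, Send, Err}

EG empty: greatest fixpoint, start Z0 = {Reset, Hold, Done}, keep only states in Sat with some successor in Z. Already a fixed point.
Sat(EG empty) = {Reset, Hold, Done}
E[empty U EG empty]: least fixpoint, start Z0 = Sat(EG empty) = {Reset, Hold, Done}, add states in Sat(empty) with some successor in Z. Already a fixed point.
Sat(E[empty U EG empty]) = {Reset, Hold, Done}
A[ready U E[empty U EG empty]]: least fixpoint, start Z0 = Sat(E[empty U EG empty]) = {Reset, Hold, Done}, add states in Sat(ready) with every successor in Z. Z1 = {Reset, Hold, Done, Send}; Z2 = {Reset, Hold, Sync, Done, Send}; Z3 = {Reset, Hold, Sync, Done, Send, Err}; Z4 = {Store, Reset, Hold, Sync, Done, Send, Err}; fixed.
Sat(A[ready U E[empty U EG empty]]) = {Store, Reset, Hold, Sync, Done, Send, Err}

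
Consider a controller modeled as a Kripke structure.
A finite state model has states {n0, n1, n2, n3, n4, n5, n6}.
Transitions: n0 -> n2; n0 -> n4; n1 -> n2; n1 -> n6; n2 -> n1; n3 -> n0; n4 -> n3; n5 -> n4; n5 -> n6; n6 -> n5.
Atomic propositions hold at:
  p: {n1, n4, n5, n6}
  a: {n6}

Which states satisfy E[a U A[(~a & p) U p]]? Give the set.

{n1, n4, n5, n6}

Sat(~a) = {n0, n1, n2, n3, n4, n5}
Sat(~a & p) = {n1, n4, n5}
A[(~a & p) U p]: least fixpoint, start Z0 = Sat(p) = {n1, n4, n5, n6}, add states in Sat(~a & p) with every successor in Z. Already a fixed point.
Sat(A[(~a & p) U p]) = {n1, n4, n5, n6}
E[a U A[(~a & p) U p]]: least fixpoint, start Z0 = Sat(A[(~a & p) U p]) = {n1, n4, n5, n6}, add states in Sat(a) with some successor in Z. Already a fixed point.
Sat(E[a U A[(~a & p) U p]]) = {n1, n4, n5, n6}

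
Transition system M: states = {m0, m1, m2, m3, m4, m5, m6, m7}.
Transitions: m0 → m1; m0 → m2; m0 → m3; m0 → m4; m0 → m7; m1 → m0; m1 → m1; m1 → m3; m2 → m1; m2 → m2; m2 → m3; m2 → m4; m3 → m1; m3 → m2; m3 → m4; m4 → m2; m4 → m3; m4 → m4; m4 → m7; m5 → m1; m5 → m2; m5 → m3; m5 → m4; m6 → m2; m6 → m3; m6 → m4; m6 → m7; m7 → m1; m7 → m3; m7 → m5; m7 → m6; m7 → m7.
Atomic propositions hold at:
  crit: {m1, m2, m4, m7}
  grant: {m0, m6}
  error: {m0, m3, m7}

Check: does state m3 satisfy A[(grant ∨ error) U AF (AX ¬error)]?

Sat(grant ∨ error) = {m0, m3, m6, m7}
Sat(¬error) = {m1, m2, m4, m5, m6}
Sat(AX ¬error) = {s : every successor in {m1, m2, m4, m5, m6}} = {m3}
AF (AX ¬error): least fixpoint, start Z0 = {m3}, add states with every successor in Z. Already a fixed point.
Sat(AF (AX ¬error)) = {m3}
A[(grant ∨ error) U AF (AX ¬error)]: least fixpoint, start Z0 = Sat(AF (AX ¬error)) = {m3}, add states in Sat(grant ∨ error) with every successor in Z. Already a fixed point.
Sat(A[(grant ∨ error) U AF (AX ¬error)]) = {m3}
m3 ∈ Sat(A[(grant ∨ error) U AF (AX ¬error)]) = {m3}, so the formula holds at m3.

Yes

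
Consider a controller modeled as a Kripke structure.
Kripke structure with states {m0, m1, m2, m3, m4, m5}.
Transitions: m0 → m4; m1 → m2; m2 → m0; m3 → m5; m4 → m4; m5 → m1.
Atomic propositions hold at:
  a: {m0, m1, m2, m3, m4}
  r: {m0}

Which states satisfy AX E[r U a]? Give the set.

E[r U a]: least fixpoint, start Z0 = Sat(a) = {m0, m1, m2, m3, m4}, add states in Sat(r) with some successor in Z. Already a fixed point.
Sat(E[r U a]) = {m0, m1, m2, m3, m4}
Sat(AX E[r U a]) = {s : every successor in {m0, m1, m2, m3, m4}} = {m0, m1, m2, m4, m5}

{m0, m1, m2, m4, m5}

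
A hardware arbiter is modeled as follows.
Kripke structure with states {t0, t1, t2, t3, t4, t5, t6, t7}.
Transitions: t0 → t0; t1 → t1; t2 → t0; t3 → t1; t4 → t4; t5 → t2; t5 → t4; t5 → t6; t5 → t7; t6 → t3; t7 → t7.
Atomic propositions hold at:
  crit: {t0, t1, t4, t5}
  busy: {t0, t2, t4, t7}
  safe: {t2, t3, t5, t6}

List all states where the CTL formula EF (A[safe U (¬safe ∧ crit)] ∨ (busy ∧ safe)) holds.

{t0, t1, t2, t3, t4, t5, t6}

Sat(¬safe) = {t0, t1, t4, t7}
Sat(¬safe ∧ crit) = {t0, t1, t4}
A[safe U (¬safe ∧ crit)]: least fixpoint, start Z0 = Sat((¬safe ∧ crit)) = {t0, t1, t4}, add states in Sat(safe) with every successor in Z. Z1 = {t0, t1, t2, t3, t4}; Z2 = {t0, t1, t2, t3, t4, t6}; fixed.
Sat(A[safe U (¬safe ∧ crit)]) = {t0, t1, t2, t3, t4, t6}
Sat(busy ∧ safe) = {t2}
Sat(A[safe U (¬safe ∧ crit)] ∨ (busy ∧ safe)) = {t0, t1, t2, t3, t4, t6}
EF (A[safe U (¬safe ∧ crit)] ∨ (busy ∧ safe)): least fixpoint, start Z0 = {t0, t1, t2, t3, t4, t6}, add states with some successor in Z. Z1 = {t0, t1, t2, t3, t4, t5, t6}; fixed.
Sat(EF (A[safe U (¬safe ∧ crit)] ∨ (busy ∧ safe))) = {t0, t1, t2, t3, t4, t5, t6}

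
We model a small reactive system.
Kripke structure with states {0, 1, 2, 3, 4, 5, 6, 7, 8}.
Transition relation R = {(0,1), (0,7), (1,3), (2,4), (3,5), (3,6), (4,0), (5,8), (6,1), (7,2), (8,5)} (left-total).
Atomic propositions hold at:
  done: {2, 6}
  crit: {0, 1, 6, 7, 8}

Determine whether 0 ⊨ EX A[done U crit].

A[done U crit]: least fixpoint, start Z0 = Sat(crit) = {0, 1, 6, 7, 8}, add states in Sat(done) with every successor in Z. Already a fixed point.
Sat(A[done U crit]) = {0, 1, 6, 7, 8}
Sat(EX A[done U crit]) = {s : some successor in {0, 1, 6, 7, 8}} = {0, 3, 4, 5, 6}
0 ∈ Sat(EX A[done U crit]) = {0, 3, 4, 5, 6}, so the formula holds at 0.

Yes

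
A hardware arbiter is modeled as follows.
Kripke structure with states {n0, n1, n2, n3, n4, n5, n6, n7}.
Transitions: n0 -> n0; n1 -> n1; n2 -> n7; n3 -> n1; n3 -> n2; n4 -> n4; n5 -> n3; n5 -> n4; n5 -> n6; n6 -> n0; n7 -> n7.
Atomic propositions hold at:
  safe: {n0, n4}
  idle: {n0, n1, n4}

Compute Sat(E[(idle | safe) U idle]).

Sat(idle | safe) = {n0, n1, n4}
E[(idle | safe) U idle]: least fixpoint, start Z0 = Sat(idle) = {n0, n1, n4}, add states in Sat(idle | safe) with some successor in Z. Already a fixed point.
Sat(E[(idle | safe) U idle]) = {n0, n1, n4}

{n0, n1, n4}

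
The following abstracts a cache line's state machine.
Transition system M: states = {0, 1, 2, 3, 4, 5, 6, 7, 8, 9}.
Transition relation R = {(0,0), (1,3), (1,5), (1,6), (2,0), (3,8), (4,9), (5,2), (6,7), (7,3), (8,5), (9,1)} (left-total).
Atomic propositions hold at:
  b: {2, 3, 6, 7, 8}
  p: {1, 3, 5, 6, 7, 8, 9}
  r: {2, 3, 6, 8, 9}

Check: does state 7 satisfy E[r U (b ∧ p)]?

Sat(b ∧ p) = {3, 6, 7, 8}
E[r U (b ∧ p)]: least fixpoint, start Z0 = Sat((b ∧ p)) = {3, 6, 7, 8}, add states in Sat(r) with some successor in Z. Already a fixed point.
Sat(E[r U (b ∧ p)]) = {3, 6, 7, 8}
7 ∈ Sat(E[r U (b ∧ p)]) = {3, 6, 7, 8}, so the formula holds at 7.

Yes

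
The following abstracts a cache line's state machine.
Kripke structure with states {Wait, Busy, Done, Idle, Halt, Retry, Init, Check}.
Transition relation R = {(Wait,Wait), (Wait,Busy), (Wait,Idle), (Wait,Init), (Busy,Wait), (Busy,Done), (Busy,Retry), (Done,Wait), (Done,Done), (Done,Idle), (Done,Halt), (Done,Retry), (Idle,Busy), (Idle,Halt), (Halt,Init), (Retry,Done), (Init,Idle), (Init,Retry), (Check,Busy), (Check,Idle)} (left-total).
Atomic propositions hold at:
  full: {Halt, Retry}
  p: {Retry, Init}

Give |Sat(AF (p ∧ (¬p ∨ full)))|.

Sat(¬p) = {Wait, Busy, Done, Idle, Halt, Check}
Sat(¬p ∨ full) = {Wait, Busy, Done, Idle, Halt, Retry, Check}
Sat(p ∧ (¬p ∨ full)) = {Retry}
AF (p ∧ (¬p ∨ full)): least fixpoint, start Z0 = {Retry}, add states with every successor in Z. Already a fixed point.
Sat(AF (p ∧ (¬p ∨ full))) = {Retry}
|Sat(AF (p ∧ (¬p ∨ full)))| = |{Retry}| = 1.

1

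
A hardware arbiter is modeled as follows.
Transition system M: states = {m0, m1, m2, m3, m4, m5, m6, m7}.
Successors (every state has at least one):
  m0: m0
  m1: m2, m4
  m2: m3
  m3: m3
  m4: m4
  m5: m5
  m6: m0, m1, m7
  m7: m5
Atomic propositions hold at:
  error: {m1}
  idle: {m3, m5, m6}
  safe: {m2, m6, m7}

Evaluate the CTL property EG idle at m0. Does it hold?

EG idle: greatest fixpoint, start Z0 = {m3, m5, m6}, keep only states in Sat with some successor in Z. Z1 = {m3, m5}; fixed.
Sat(EG idle) = {m3, m5}
m0 ∉ Sat(EG idle) = {m3, m5}, so the formula does not hold at m0.

No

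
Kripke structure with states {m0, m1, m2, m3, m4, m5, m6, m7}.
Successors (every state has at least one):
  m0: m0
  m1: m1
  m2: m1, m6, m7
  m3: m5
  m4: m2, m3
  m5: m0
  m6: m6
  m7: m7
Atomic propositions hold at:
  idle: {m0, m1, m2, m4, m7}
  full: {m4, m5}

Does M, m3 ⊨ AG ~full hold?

Sat(~full) = {m0, m1, m2, m3, m6, m7}
AG ~full: greatest fixpoint, start Z0 = {m0, m1, m2, m3, m6, m7}, keep only states in Sat with every successor in Z. Z1 = {m0, m1, m2, m6, m7}; fixed.
Sat(AG ~full) = {m0, m1, m2, m6, m7}
m3 ∉ Sat(AG ~full) = {m0, m1, m2, m6, m7}, so the formula does not hold at m3.

No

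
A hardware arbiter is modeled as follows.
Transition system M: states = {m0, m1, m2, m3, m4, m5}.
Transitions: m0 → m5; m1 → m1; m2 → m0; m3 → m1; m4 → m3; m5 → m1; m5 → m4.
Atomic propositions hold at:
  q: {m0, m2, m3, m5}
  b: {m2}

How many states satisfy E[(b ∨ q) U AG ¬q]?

5

Sat(b ∨ q) = {m0, m2, m3, m5}
Sat(¬q) = {m1, m4}
AG ¬q: greatest fixpoint, start Z0 = {m1, m4}, keep only states in Sat with every successor in Z. Z1 = {m1}; fixed.
Sat(AG ¬q) = {m1}
E[(b ∨ q) U AG ¬q]: least fixpoint, start Z0 = Sat(AG ¬q) = {m1}, add states in Sat(b ∨ q) with some successor in Z. Z1 = {m1, m3, m5}; Z2 = {m0, m1, m3, m5}; Z3 = {m0, m1, m2, m3, m5}; fixed.
Sat(E[(b ∨ q) U AG ¬q]) = {m0, m1, m2, m3, m5}
|Sat(E[(b ∨ q) U AG ¬q])| = |{m0, m1, m2, m3, m5}| = 5.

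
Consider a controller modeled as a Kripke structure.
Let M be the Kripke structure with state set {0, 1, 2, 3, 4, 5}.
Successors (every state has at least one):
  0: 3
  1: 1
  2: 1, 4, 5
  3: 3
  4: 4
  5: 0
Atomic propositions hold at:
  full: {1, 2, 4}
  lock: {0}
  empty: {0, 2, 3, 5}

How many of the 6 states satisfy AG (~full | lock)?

Sat(~full) = {0, 3, 5}
Sat(~full | lock) = {0, 3, 5}
AG (~full | lock): greatest fixpoint, start Z0 = {0, 3, 5}, keep only states in Sat with every successor in Z. Already a fixed point.
Sat(AG (~full | lock)) = {0, 3, 5}
|Sat(AG (~full | lock))| = |{0, 3, 5}| = 3.

3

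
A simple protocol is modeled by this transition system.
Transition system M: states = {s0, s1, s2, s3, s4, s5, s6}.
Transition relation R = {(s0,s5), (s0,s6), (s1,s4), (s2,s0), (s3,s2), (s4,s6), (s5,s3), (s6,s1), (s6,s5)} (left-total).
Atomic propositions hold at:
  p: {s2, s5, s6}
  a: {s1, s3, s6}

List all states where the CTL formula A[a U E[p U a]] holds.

E[p U a]: least fixpoint, start Z0 = Sat(a) = {s1, s3, s6}, add states in Sat(p) with some successor in Z. Z1 = {s1, s3, s5, s6}; fixed.
Sat(E[p U a]) = {s1, s3, s5, s6}
A[a U E[p U a]]: least fixpoint, start Z0 = Sat(E[p U a]) = {s1, s3, s5, s6}, add states in Sat(a) with every successor in Z. Already a fixed point.
Sat(A[a U E[p U a]]) = {s1, s3, s5, s6}

{s1, s3, s5, s6}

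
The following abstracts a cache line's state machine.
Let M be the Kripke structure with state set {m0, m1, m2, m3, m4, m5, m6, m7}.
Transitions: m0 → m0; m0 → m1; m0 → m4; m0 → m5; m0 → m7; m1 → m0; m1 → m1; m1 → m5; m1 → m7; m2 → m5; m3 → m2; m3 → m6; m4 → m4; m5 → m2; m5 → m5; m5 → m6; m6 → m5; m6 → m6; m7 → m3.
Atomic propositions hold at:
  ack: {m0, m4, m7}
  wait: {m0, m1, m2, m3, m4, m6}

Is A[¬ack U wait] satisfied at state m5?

Sat(¬ack) = {m1, m2, m3, m5, m6}
A[¬ack U wait]: least fixpoint, start Z0 = Sat(wait) = {m0, m1, m2, m3, m4, m6}, add states in Sat(¬ack) with every successor in Z. Already a fixed point.
Sat(A[¬ack U wait]) = {m0, m1, m2, m3, m4, m6}
m5 ∉ Sat(A[¬ack U wait]) = {m0, m1, m2, m3, m4, m6}, so the formula does not hold at m5.

No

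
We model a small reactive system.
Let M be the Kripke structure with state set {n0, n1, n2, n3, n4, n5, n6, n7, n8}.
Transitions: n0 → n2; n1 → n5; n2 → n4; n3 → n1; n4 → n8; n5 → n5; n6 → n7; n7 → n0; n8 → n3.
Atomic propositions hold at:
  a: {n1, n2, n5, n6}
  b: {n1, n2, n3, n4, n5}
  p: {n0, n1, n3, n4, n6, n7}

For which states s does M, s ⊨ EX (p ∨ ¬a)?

{n2, n3, n4, n6, n7, n8}

Sat(¬a) = {n0, n3, n4, n7, n8}
Sat(p ∨ ¬a) = {n0, n1, n3, n4, n6, n7, n8}
Sat(EX (p ∨ ¬a)) = {s : some successor in {n0, n1, n3, n4, n6, n7, n8}} = {n2, n3, n4, n6, n7, n8}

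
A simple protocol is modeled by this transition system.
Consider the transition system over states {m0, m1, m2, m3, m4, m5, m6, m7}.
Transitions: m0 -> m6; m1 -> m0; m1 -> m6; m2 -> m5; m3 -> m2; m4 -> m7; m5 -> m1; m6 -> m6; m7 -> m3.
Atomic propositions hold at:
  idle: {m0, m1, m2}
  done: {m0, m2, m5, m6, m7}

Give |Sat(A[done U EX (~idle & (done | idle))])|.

6

Sat(~idle) = {m3, m4, m5, m6, m7}
Sat(done | idle) = {m0, m1, m2, m5, m6, m7}
Sat(~idle & (done | idle)) = {m5, m6, m7}
Sat(EX (~idle & (done | idle))) = {s : some successor in {m5, m6, m7}} = {m0, m1, m2, m4, m6}
A[done U EX (~idle & (done | idle))]: least fixpoint, start Z0 = Sat(EX (~idle & (done | idle))) = {m0, m1, m2, m4, m6}, add states in Sat(done) with every successor in Z. Z1 = {m0, m1, m2, m4, m5, m6}; fixed.
Sat(A[done U EX (~idle & (done | idle))]) = {m0, m1, m2, m4, m5, m6}
|Sat(A[done U EX (~idle & (done | idle))])| = |{m0, m1, m2, m4, m5, m6}| = 6.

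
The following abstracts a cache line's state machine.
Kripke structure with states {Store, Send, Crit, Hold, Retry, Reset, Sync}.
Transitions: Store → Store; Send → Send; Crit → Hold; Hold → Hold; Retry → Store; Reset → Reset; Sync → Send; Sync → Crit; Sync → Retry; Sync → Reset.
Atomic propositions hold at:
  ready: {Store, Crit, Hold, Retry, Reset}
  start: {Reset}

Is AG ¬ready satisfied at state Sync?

Sat(¬ready) = {Send, Sync}
AG ¬ready: greatest fixpoint, start Z0 = {Send, Sync}, keep only states in Sat with every successor in Z. Z1 = {Send}; fixed.
Sat(AG ¬ready) = {Send}
Sync ∉ Sat(AG ¬ready) = {Send}, so the formula does not hold at Sync.

No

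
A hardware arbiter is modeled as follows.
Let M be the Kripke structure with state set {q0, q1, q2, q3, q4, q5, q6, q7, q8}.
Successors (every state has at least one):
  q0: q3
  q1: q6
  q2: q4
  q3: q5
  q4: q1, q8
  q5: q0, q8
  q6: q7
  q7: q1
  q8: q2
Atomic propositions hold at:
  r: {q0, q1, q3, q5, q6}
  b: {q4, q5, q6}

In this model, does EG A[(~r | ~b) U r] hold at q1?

Sat(~r) = {q2, q4, q7, q8}
Sat(~b) = {q0, q1, q2, q3, q7, q8}
Sat(~r | ~b) = {q0, q1, q2, q3, q4, q7, q8}
A[(~r | ~b) U r]: least fixpoint, start Z0 = Sat(r) = {q0, q1, q3, q5, q6}, add states in Sat(~r | ~b) with every successor in Z. Z1 = {q0, q1, q3, q5, q6, q7}; fixed.
Sat(A[(~r | ~b) U r]) = {q0, q1, q3, q5, q6, q7}
EG A[(~r | ~b) U r]: greatest fixpoint, start Z0 = {q0, q1, q3, q5, q6, q7}, keep only states in Sat with some successor in Z. Already a fixed point.
Sat(EG A[(~r | ~b) U r]) = {q0, q1, q3, q5, q6, q7}
q1 ∈ Sat(EG A[(~r | ~b) U r]) = {q0, q1, q3, q5, q6, q7}, so the formula holds at q1.

Yes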